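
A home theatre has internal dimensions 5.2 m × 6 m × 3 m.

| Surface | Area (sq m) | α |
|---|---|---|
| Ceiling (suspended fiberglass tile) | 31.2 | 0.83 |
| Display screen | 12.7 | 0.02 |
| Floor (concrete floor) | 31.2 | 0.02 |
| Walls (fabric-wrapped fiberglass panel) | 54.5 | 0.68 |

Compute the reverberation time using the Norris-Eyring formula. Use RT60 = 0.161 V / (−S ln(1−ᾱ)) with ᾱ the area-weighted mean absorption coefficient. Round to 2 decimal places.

0.17 s

S = Σ Sᵢ = 129.6 sq m.
Σ(Sᵢαᵢ) = 31.2·0.83 + 12.7·0.02 + 31.2·0.02 + 54.5·0.68 = 63.834.
ᾱ = 63.834 / 129.6 = 0.4925.
−S·ln(1−ᾱ) = −129.6 × ln(1 − 0.4925) = 87.902.
V = 5.2 × 6 × 3 = 93.6 m³.
T = 0.161·V/[−S·ln(1−ᾱ)] = 0.161·93.6/87.902 = 0.17 s.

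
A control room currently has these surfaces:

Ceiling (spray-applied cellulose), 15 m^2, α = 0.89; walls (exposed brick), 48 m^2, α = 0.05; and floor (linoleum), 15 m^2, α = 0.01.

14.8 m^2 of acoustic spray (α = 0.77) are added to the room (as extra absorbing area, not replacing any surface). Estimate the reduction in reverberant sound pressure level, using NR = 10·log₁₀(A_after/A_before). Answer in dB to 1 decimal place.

Total absorption A_before = 15*0.89 + 48*0.05 + 15*0.01
  = 13.350 + 2.400 + 0.150 = 15.900 m^2 sabins.
Treatment contributes 14.8·0.77 = 11.396 sabins.
New total A_after = 27.296 sabins.
Reduction = 10 log₁₀(A_after/A_before) = 10 log₁₀(1.7167) = 2.3 dB.

2.3 dB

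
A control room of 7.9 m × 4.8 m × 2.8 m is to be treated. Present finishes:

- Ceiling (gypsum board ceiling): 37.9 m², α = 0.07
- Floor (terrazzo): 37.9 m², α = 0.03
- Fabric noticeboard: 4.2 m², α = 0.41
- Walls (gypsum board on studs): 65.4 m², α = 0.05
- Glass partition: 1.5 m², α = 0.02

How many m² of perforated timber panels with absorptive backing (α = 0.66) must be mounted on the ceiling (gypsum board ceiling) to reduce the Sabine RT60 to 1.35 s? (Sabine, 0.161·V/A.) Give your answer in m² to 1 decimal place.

6.5

Total absorption A₁ = 37.9×0.07 + 37.9×0.03 + 4.2×0.41 + 65.4×0.05 + 1.5×0.02
  = 2.653 + 1.137 + 1.722 + 3.270 + 0.030 = 8.812 m² sabins.
V = 106.176 m³. Target absorption A₂ = 0.161 × 106.176 / 1.35 = 12.662 sabins.
Absorption to add: 12.662 − 8.812 = 3.850 sabins.
Net gain per m²: Δα = 0.66 − 0.07 = 0.59.
Panel area = 3.850 / 0.59 = 6.5 m².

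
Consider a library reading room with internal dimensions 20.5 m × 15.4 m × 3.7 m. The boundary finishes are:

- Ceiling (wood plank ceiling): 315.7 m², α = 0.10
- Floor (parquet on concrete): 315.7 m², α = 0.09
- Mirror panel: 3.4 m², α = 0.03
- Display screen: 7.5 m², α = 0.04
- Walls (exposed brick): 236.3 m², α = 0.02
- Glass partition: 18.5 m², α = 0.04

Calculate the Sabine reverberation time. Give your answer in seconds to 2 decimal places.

2.86 s

A = Σ Sᵢαᵢ = 315.7×0.10 + 315.7×0.09 + 3.4×0.03 + 7.5×0.04 + 236.3×0.02 + 18.5×0.04 = 65.851 sabins.
Volume V = 20.5 × 15.4 × 3.7 = 1168.09 m³.
T = 0.161 V/A = 0.161·1168.09/65.851 = 2.86 s.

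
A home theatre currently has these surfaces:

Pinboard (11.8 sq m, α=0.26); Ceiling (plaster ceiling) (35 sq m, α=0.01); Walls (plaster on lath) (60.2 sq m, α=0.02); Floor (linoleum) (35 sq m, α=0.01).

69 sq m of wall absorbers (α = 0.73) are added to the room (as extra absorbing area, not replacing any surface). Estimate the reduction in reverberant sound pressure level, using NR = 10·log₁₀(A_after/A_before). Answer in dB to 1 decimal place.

10.5 dB

A_before = Σ Sᵢαᵢ = 11.8·0.26 + 35·0.01 + 60.2·0.02 + 35·0.01 = 4.972 sabins.
Added absorption = 69 × 0.73 = 50.370 sabins.
A_after = 4.972 + 50.370 = 55.342 sabins.
NR = 10·log₁₀(55.342/4.972) = 10.5 dB.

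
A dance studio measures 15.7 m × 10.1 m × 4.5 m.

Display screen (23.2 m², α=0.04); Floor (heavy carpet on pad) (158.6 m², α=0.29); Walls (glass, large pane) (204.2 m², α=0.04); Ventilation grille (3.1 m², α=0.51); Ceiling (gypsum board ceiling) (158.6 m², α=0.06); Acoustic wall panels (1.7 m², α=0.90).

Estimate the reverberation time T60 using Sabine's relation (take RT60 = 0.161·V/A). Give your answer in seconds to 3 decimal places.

1.697 sec

A = Σ Sᵢαᵢ = 23.2*0.04 + 158.6*0.29 + 204.2*0.04 + 3.1*0.51 + 158.6*0.06 + 1.7*0.90 = 67.717 sabins.
Room volume: 713.565 m³.
RT60 = 0.161 · V / A = 0.161 × 713.565 / 67.717 = 1.697 s.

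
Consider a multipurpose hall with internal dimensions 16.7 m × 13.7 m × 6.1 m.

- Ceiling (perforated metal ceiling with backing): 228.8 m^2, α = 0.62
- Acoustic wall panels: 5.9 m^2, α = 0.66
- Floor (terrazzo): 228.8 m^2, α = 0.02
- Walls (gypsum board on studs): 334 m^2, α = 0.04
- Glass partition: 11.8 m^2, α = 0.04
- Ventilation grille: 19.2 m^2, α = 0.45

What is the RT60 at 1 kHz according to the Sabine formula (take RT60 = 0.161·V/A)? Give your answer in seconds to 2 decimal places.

Equivalent absorption area: A = 228.8*0.62 + 5.9*0.66 + 228.8*0.02 + 334*0.04 + 11.8*0.04 + 19.2*0.45 = 172.798 m^2.
Volume V = 16.7 × 13.7 × 6.1 = 1395.619 m³.
Sabine: RT60 = 0.161 × 1395.619 / 172.798 = 1.30 s.

1.30 sec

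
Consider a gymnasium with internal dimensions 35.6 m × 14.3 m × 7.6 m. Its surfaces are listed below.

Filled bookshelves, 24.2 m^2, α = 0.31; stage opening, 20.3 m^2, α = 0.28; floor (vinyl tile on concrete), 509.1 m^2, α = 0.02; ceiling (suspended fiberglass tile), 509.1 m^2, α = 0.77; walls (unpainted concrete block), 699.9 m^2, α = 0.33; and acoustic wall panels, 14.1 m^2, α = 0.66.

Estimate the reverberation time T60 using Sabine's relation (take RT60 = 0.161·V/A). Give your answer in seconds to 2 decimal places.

Summing Sᵢαᵢ: 7.502 + 5.684 + 10.182 + 392.007 + 230.967 + 9.306 → A = 655.648 sabins.
Volume V = 35.6 × 14.3 × 7.6 = 3869.008 m³.
T = 0.161 V/A = 0.161·3869.008/655.648 = 0.95 s.

0.95 sec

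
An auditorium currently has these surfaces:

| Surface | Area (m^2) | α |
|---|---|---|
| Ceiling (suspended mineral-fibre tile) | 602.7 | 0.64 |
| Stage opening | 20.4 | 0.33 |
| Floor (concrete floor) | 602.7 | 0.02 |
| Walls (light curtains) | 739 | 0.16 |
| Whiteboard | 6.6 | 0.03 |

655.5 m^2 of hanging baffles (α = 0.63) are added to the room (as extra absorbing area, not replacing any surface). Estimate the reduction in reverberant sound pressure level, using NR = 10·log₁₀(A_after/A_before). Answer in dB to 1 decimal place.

Summing Sᵢαᵢ: 385.728 + 6.732 + 12.054 + 118.240 + 0.198 → A_before = 522.952 sabins.
Added absorption = 655.5 × 0.63 = 412.965 sabins.
A_after = 522.952 + 412.965 = 935.917 sabins.
Reduction = 10 log₁₀(A_after/A_before) = 10 log₁₀(1.7897) = 2.5 dB.

2.5 dB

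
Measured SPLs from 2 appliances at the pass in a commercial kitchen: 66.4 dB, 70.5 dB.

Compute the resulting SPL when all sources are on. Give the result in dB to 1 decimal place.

71.9 dB

Sum in the linear (power) domain: Σ 10^(Lᵢ/10) = 10^(66.4/10) + 10^(70.5/10) = 1.559e+07.
Combined level = 10 log₁₀(1.559e+07) = 71.9 dB.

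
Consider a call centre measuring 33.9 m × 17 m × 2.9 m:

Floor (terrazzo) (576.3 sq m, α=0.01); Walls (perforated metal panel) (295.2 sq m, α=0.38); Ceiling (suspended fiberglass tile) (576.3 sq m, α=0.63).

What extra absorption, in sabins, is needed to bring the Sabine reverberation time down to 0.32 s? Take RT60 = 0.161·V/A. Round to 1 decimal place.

359.8 sabins

Equivalent absorption area: A₁ = 576.3×0.01 + 295.2×0.38 + 576.3×0.63 = 481.008 sq m.
V = 1671.27 m³. Required absorption A₂ = 0.161 × 1671.27 / 0.32 = 840.858 sabins.
Additional absorption ΔA = 840.858 − 481.008 = 359.8 sabins.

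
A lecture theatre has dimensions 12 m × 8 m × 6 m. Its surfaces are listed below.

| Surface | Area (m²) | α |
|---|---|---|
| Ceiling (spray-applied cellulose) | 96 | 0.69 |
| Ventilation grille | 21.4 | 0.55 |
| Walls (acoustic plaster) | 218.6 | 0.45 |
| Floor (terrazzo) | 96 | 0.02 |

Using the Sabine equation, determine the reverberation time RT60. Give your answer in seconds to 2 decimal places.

0.52 sec

A = Σ Sᵢαᵢ = 96×0.69 + 21.4×0.55 + 218.6×0.45 + 96×0.02 = 178.300 sabins.
V = 12·8·6 = 576 m³.
Sabine: RT60 = 0.161 × 576 / 178.300 = 0.52 s.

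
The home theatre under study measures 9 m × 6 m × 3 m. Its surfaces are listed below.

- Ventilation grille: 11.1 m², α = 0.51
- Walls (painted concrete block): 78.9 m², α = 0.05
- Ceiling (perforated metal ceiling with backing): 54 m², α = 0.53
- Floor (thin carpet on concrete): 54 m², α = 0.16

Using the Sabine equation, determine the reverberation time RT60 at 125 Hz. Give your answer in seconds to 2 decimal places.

0.56 s

Equivalent absorption area: A = 11.1*0.51 + 78.9*0.05 + 54*0.53 + 54*0.16 = 46.866 m².
Volume V = 9 × 6 × 3 = 162 m³.
T = 0.161 V/A = 0.161·162/46.866 = 0.56 s.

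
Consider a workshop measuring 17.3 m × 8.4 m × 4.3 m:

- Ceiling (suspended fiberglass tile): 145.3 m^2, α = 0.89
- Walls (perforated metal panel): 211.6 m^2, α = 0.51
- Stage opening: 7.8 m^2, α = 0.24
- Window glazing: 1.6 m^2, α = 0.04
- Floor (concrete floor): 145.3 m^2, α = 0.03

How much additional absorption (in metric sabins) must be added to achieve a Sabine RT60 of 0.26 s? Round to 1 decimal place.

143.4 sabins

Total absorption A₁ = 145.3·0.89 + 211.6·0.51 + 7.8·0.24 + 1.6·0.04 + 145.3·0.03
  = 129.317 + 107.916 + 1.872 + 0.064 + 4.359 = 243.528 m^2 sabins.
Target A₂ = 0.161·624.876/0.26 = 386.942 sabins (V = 624.876 m³).
Shortfall: 386.942 − 243.528 = 143.4 sabins.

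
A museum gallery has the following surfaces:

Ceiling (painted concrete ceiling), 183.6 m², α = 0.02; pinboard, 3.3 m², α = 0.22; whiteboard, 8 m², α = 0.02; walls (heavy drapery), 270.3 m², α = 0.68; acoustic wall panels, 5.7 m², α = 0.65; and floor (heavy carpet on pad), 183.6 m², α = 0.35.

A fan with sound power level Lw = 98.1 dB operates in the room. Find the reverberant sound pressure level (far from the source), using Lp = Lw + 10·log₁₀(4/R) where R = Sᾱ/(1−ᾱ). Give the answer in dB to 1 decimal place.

Σ(Sᵢαᵢ) = 183.6×0.02 + 3.3×0.22 + 8×0.02 + 270.3×0.68 + 5.7×0.65 + 183.6×0.35 = 256.327; total area S = 654.5 m².
ᾱ = 0.3916, so room constant R = A/(1−ᾱ) = 421.313 m².
Lp = Lw + 10 log₁₀(4/R) = 98.1 -20.23 = 77.9 dB.

77.9 dB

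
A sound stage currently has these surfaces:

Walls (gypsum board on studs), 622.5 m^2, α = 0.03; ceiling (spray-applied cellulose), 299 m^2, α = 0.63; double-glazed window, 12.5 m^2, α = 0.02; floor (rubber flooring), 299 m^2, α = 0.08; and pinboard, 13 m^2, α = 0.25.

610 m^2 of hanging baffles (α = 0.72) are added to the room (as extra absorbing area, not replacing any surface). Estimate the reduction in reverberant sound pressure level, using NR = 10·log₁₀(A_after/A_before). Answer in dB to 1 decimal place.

4.6 dB

Equivalent absorption area: A_before = 622.5*0.03 + 299*0.63 + 12.5*0.02 + 299*0.08 + 13*0.25 = 234.465 m^2.
Added absorption = 610 × 0.72 = 439.200 sabins.
New total A_after = 673.665 sabins.
Reduction = 10 log₁₀(A_after/A_before) = 10 log₁₀(2.8732) = 4.6 dB.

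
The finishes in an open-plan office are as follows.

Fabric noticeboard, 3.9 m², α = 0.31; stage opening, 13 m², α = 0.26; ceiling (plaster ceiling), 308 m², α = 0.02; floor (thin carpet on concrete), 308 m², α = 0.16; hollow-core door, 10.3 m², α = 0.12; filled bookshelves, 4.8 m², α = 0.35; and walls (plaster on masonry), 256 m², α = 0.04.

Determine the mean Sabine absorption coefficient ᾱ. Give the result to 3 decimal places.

Total surface area S = 904.0 m².
A = 3.9*0.31 + 13*0.26 + 308*0.02 + 308*0.16 + 10.3*0.12 + 4.8*0.35 + 256*0.04 = 73.185 sabins.
ᾱ = 73.185 / 904.0 = 0.081.

0.081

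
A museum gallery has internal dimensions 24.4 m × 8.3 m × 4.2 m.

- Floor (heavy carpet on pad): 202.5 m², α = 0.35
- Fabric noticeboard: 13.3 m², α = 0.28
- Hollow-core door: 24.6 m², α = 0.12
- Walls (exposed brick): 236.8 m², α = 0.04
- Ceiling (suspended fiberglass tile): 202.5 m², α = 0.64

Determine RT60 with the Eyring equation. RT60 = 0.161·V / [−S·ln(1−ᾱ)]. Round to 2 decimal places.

0.53 s

Total surface area S = 202.5 + 13.3 + 24.6 + 236.8 + 202.5 = 679.7 m².
Absorption A = 202.5·0.35 + 13.3·0.28 + 24.6·0.12 + 236.8·0.04 + 202.5·0.64 = 216.623 sabins.
Mean coefficient ᾱ = A/S = 0.3187.
Eyring denominator: −S ln(1−ᾱ) = 260.837.
V = 24.4 × 8.3 × 4.2 = 850.584 m³.
RT60 = 0.161 × 850.584 / 260.837 = 0.53 s.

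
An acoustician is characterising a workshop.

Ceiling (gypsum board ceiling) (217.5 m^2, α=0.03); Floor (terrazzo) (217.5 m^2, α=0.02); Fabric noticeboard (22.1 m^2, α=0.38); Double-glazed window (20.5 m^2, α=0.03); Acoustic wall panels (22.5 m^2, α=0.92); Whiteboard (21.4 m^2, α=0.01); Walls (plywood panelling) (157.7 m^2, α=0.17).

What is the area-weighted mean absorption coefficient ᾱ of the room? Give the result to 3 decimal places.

0.100

S = Σ Sᵢ = 217.5 + 217.5 + 22.1 + 20.5 + 22.5 + 21.4 + 157.7 = 679.2 m^2.
A = 217.5*0.03 + 217.5*0.02 + 22.1*0.38 + 20.5*0.03 + 22.5*0.92 + 21.4*0.01 + 157.7*0.17 = 67.611 sabins.
ᾱ = A/S = 0.100.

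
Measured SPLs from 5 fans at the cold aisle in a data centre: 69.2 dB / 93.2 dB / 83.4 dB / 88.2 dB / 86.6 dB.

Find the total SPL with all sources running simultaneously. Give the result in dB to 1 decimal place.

95.4 dB

Σ 10^(Lᵢ/10) = 3.434e+09.
Back to dB: 10·log₁₀ Σ = 95.4 dB.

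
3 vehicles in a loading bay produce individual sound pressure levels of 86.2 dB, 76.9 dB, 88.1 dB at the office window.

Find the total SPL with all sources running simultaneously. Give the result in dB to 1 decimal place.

90.5 dB

Σ 10^(Lᵢ/10) = 1.112e+09.
Combined level = 10 log₁₀(1.112e+09) = 90.5 dB.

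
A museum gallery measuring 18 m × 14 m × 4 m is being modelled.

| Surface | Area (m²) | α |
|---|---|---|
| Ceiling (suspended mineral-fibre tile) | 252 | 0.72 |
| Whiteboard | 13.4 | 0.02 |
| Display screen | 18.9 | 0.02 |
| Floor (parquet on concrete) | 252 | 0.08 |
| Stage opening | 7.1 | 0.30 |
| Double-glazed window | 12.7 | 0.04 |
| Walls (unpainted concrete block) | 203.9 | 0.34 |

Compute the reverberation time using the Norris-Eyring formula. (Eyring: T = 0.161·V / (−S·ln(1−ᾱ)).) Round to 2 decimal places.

0.48 seconds

S = Σ Sᵢ = 760.0 m².
Σ(Sᵢαᵢ) = 252·0.72 + 13.4·0.02 + 18.9·0.02 + 252·0.08 + 7.1·0.30 + 12.7·0.04 + 203.9·0.34 = 274.210.
Mean coefficient ᾱ = A/S = 0.3608.
Eyring denominator: −S ln(1−ᾱ) = 340.129.
V = 18 × 14 × 4 = 1008 m³.
RT60 = 0.161 × 1008 / 340.129 = 0.48 s.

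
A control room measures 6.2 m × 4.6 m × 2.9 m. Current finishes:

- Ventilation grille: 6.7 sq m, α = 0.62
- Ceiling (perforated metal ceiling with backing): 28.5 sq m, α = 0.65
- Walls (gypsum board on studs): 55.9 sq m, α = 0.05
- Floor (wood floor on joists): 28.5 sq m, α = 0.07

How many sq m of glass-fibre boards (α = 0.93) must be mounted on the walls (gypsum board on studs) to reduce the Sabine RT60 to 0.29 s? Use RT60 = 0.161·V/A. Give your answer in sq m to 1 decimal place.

21.0

Summing Sᵢαᵢ: 4.154 + 18.525 + 2.795 + 1.995 → A₁ = 27.469 sabins.
V = 82.708 m³. Target absorption A₂ = 0.161 × 82.708 / 0.29 = 45.917 sabins.
ΔA needed = 45.917 − 27.469 = 18.448 sabins.
Each sq m of panel replacing the walls (gypsum board on studs) adds (0.93 − 0.05) = 0.88 sabins.
Panel area = 18.448 / 0.88 = 21.0 sq m.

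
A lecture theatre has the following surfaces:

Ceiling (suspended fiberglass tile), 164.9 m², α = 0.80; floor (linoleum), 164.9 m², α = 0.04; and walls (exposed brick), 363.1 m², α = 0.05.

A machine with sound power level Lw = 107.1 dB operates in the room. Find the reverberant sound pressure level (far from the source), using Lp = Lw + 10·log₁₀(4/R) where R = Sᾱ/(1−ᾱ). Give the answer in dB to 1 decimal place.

Σ(Sᵢαᵢ) = 164.9×0.80 + 164.9×0.04 + 363.1×0.05 = 156.671; total area S = 692.9 m².
ᾱ = 0.2261, so room constant R = A/(1−ᾱ) = 202.443 m².
Lp = Lw + 10 log₁₀(4/R) = 107.1 -17.04 = 90.1 dB.

90.1 dB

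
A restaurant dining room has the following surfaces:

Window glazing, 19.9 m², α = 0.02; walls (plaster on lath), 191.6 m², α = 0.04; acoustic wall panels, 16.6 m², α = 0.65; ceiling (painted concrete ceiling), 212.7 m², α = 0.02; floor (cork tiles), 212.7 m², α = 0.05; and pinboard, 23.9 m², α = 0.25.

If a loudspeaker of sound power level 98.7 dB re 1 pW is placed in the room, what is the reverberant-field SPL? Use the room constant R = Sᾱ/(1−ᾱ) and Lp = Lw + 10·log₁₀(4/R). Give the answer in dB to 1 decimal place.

88.5 dB

A = 39.716 sabins; S = 677.4 m².
ᾱ = 39.716/677.4 = 0.0586; R = Sᾱ/(1−ᾱ) = 39.716/(1−0.0586) = 42.188 m².
Lp = Lw + 10 log₁₀(4/R) = 98.7 -10.23 = 88.5 dB.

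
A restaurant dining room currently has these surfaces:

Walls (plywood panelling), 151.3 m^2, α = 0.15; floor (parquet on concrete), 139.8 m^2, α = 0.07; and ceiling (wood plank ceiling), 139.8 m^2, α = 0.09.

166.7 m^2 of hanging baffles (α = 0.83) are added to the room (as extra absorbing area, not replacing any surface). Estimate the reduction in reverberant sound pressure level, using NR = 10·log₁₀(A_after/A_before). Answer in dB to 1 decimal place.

6.1 dB

Total absorption A_before = 151.3·0.15 + 139.8·0.07 + 139.8·0.09
  = 22.695 + 9.786 + 12.582 = 45.063 m^2 sabins.
Treatment contributes 166.7·0.83 = 138.361 sabins.
New total A_after = 183.424 sabins.
NR = 10·log₁₀(183.424/45.063) = 6.1 dB.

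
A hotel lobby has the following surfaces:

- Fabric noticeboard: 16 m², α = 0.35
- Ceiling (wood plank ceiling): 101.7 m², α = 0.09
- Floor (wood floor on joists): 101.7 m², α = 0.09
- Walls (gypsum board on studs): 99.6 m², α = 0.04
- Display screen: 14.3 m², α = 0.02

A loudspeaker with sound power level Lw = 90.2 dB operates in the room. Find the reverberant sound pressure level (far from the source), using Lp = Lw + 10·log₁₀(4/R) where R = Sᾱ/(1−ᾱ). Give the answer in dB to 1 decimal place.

Σ(Sᵢαᵢ) = 16×0.35 + 101.7×0.09 + 101.7×0.09 + 99.6×0.04 + 14.3×0.02 = 28.176; total area S = 333.3 m².
ᾱ = 28.176/333.3 = 0.0845; R = Sᾱ/(1−ᾱ) = 28.176/(1−0.0845) = 30.777 m².
Lp = 90.2 + 10·log₁₀(4/30.777) = 90.2 + (-8.86) = 81.3 dB.

81.3 dB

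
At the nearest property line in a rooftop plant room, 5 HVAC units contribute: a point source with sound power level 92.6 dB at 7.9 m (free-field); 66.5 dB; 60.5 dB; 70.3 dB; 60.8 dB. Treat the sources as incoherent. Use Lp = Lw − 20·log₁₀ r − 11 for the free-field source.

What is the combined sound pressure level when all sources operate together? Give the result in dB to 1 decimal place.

73.0 dB

Source at 7.9 m: Lp = 92.6 − 20·log₁₀(7.9) − 11 = 63.6 dB.
Σ 10^(Lᵢ/10) = 1.98e+07.
Combined level = 10 log₁₀(1.98e+07) = 73.0 dB.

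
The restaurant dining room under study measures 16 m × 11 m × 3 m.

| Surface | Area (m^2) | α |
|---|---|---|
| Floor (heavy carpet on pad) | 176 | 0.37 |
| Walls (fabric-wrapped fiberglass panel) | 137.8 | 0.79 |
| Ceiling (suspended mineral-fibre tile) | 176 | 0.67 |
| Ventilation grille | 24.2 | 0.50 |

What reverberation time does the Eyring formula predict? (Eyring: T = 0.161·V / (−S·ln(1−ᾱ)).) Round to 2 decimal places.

S = Σ Sᵢ = 514.0 m^2.
Absorption A = 176×0.37 + 137.8×0.79 + 176×0.67 + 24.2×0.50 = 304.002 sabins.
Mean coefficient ᾱ = A/S = 0.5914.
−S·ln(1−ᾱ) = −514.0 × ln(1 − 0.5914) = 460.040.
V = 16 × 11 × 3 = 528 m³.
T = 0.161·V/[−S·ln(1−ᾱ)] = 0.161·528/460.040 = 0.18 s.

0.18 s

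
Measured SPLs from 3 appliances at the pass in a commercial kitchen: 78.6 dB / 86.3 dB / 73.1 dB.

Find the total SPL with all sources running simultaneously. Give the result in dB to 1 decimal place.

Sum in the linear (power) domain: Σ 10^(Lᵢ/10) = 10^(78.6/10) + 10^(86.3/10) + 10^(73.1/10) = 5.194e+08.
Back to dB: 10·log₁₀ Σ = 87.2 dB.

87.2 dB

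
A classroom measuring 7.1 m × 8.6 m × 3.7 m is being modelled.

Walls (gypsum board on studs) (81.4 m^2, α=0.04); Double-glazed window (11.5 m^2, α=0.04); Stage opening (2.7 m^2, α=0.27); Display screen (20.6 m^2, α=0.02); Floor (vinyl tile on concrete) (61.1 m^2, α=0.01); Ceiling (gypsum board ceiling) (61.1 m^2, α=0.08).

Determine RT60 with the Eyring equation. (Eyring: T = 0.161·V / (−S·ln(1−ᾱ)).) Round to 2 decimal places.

S = Σ Sᵢ = 238.4 m^2.
Σ(Sᵢαᵢ) = 81.4·0.04 + 11.5·0.04 + 2.7·0.27 + 20.6·0.02 + 61.1·0.01 + 61.1·0.08 = 10.356.
ᾱ = 10.356 / 238.4 = 0.0434.
Eyring denominator: −S ln(1−ᾱ) = 10.578.
V = 7.1 × 8.6 × 3.7 = 225.922 m³.
T = 0.161·V/[−S·ln(1−ᾱ)] = 0.161·225.922/10.578 = 3.44 s.

3.44 seconds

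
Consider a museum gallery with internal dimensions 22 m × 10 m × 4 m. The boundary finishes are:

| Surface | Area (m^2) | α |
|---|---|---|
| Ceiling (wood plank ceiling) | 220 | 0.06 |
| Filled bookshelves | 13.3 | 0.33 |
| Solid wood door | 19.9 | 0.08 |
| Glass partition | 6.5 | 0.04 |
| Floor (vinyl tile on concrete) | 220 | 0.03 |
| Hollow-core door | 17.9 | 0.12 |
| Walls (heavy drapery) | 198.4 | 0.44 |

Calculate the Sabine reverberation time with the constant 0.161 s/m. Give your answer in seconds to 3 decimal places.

1.227 sec

A = Σ Sᵢαᵢ = 220×0.06 + 13.3×0.33 + 19.9×0.08 + 6.5×0.04 + 220×0.03 + 17.9×0.12 + 198.4×0.44 = 115.485 sabins.
V = 22·10·4 = 880 m³.
Sabine: RT60 = 0.161 × 880 / 115.485 = 1.227 s.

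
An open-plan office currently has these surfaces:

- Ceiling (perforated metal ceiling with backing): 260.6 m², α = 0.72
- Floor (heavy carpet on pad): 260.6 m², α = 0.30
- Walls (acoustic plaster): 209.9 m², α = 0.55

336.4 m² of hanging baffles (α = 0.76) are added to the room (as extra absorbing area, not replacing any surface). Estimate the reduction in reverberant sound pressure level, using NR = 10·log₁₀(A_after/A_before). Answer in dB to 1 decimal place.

Summing Sᵢαᵢ: 187.632 + 78.180 + 115.445 → A_before = 381.257 sabins.
Added absorption = 336.4 × 0.76 = 255.664 sabins.
A_after = 381.257 + 255.664 = 636.921 sabins.
Reduction = 10 log₁₀(A_after/A_before) = 10 log₁₀(1.6706) = 2.2 dB.

2.2 dB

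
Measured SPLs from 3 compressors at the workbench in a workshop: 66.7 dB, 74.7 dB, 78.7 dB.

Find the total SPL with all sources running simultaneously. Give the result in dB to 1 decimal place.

80.3 dB

Sum in the linear (power) domain: Σ 10^(Lᵢ/10) = 10^(66.7/10) + 10^(74.7/10) + 10^(78.7/10) = 1.083e+08.
L_total = 10·log₁₀(1.083e+08) = 80.3 dB.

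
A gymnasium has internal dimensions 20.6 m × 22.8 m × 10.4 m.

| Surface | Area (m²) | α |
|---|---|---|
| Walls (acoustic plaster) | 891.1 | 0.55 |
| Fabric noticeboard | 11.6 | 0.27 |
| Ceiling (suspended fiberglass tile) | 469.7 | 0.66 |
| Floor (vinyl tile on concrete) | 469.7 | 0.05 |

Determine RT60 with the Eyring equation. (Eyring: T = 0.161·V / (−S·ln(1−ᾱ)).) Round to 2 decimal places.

0.72 s

S = Σ Sᵢ = 1842.1 m².
Absorption A = 891.1·0.55 + 11.6·0.27 + 469.7·0.66 + 469.7·0.05 = 826.724 sabins.
ᾱ = 826.724 / 1842.1 = 0.4488.
−S·ln(1−ᾱ) = −1842.1 × ln(1 − 0.4488) = 1097.261.
V = 20.6 × 22.8 × 10.4 = 4884.672 m³.
RT60 = 0.161 × 4884.672 / 1097.261 = 0.72 s.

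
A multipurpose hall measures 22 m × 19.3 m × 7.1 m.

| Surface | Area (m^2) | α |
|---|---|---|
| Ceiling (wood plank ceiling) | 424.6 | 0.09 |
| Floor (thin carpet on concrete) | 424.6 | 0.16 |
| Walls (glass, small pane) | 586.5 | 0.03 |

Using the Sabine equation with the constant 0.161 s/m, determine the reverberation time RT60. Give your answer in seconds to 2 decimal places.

Equivalent absorption area: A = 424.6·0.09 + 424.6·0.16 + 586.5·0.03 = 123.745 m^2.
Volume V = 22 × 19.3 × 7.1 = 3014.66 m³.
Sabine: RT60 = 0.161 × 3014.66 / 123.745 = 3.92 s.

3.92 s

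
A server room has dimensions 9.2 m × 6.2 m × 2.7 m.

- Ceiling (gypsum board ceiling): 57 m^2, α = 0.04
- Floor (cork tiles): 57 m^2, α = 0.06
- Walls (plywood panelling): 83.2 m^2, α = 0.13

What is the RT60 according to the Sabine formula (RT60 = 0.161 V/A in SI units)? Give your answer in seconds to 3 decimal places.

1.501 s

Equivalent absorption area: A = 57·0.04 + 57·0.06 + 83.2·0.13 = 16.516 m^2.
Room volume: 154.008 m³.
Sabine: RT60 = 0.161 × 154.008 / 16.516 = 1.501 s.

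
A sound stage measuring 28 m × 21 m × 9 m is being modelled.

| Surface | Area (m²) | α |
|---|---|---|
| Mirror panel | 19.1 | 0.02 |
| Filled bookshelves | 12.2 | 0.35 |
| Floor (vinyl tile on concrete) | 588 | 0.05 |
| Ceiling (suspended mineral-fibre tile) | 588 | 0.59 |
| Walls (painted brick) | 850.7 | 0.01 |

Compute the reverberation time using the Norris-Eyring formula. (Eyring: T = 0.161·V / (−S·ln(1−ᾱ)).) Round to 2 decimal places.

Total surface area S = 19.1 + 12.2 + 588 + 588 + 850.7 = 2058.0 m².
Absorption A = 19.1×0.02 + 12.2×0.35 + 588×0.05 + 588×0.59 + 850.7×0.01 = 389.479 sabins.
Mean coefficient ᾱ = A/S = 0.1893.
−S·ln(1−ᾱ) = −2058.0 × ln(1 − 0.1893) = 431.886.
V = 28 × 21 × 9 = 5292 m³.
RT60 = 0.161 × 5292 / 431.886 = 1.97 s.

1.97 s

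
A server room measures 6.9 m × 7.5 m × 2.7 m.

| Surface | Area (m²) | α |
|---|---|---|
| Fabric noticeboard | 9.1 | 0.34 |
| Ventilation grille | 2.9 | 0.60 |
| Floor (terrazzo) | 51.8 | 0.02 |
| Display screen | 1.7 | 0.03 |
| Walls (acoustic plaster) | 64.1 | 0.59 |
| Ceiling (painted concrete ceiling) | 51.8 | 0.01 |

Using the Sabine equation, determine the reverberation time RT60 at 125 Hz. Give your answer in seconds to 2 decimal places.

0.51 s

Equivalent absorption area: A = 9.1·0.34 + 2.9·0.60 + 51.8·0.02 + 1.7·0.03 + 64.1·0.59 + 51.8·0.01 = 44.258 m².
V = 6.9·7.5·2.7 = 139.725 m³.
T = 0.161 V/A = 0.161·139.725/44.258 = 0.51 s.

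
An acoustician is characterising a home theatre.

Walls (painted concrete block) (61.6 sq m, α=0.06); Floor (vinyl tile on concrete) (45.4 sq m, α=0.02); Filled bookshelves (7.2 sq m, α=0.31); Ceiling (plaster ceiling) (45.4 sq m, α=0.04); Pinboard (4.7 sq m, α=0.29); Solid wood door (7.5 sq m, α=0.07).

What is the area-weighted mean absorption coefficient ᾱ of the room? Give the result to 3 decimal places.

Total surface area S = 171.8 sq m.
Σ(Sᵢαᵢ) = 61.6×0.06 + 45.4×0.02 + 7.2×0.31 + 45.4×0.04 + 4.7×0.29 + 7.5×0.07 = 10.540.
ᾱ = 10.540 / 171.8 = 0.061.

0.061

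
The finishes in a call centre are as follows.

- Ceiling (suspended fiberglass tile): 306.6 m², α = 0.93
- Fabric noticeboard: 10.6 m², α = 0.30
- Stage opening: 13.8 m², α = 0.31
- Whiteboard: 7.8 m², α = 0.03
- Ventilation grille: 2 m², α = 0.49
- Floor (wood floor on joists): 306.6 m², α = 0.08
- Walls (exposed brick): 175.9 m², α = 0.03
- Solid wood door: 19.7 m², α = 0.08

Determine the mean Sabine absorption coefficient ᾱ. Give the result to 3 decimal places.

0.386

S = Σ Sᵢ = 306.6 + 10.6 + 13.8 + 7.8 + 2 + 306.6 + 175.9 + 19.7 = 843.0 m².
Σ(Sᵢαᵢ) = 306.6×0.93 + 10.6×0.30 + 13.8×0.31 + 7.8×0.03 + 2×0.49 + 306.6×0.08 + 175.9×0.03 + 19.7×0.08 = 325.191.
ᾱ = 325.191 / 843.0 = 0.386.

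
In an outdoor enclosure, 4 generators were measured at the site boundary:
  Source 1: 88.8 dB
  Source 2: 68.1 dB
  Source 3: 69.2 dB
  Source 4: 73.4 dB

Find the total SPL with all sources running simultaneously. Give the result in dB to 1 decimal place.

89.0 dB

Sum in the linear (power) domain: Σ 10^(Lᵢ/10) = 10^(88.8/10) + 10^(68.1/10) + 10^(69.2/10) + 10^(73.4/10) = 7.952e+08.
L_total = 10·log₁₀(7.952e+08) = 89.0 dB.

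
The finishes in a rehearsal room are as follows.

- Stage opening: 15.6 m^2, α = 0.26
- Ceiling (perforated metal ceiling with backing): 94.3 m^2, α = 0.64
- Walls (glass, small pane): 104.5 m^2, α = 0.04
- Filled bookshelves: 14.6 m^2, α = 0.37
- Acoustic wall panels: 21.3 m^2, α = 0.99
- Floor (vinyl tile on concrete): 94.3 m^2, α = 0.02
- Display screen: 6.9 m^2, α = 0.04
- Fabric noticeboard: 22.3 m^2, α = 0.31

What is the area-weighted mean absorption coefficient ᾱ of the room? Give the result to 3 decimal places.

0.279

S = Σ Sᵢ = 15.6 + 94.3 + 104.5 + 14.6 + 21.3 + 94.3 + 6.9 + 22.3 = 373.8 m^2.
Σ(Sᵢαᵢ) = 15.6·0.26 + 94.3·0.64 + 104.5·0.04 + 14.6·0.37 + 21.3·0.99 + 94.3·0.02 + 6.9·0.04 + 22.3·0.31 = 104.152.
ᾱ = 104.152 / 373.8 = 0.279.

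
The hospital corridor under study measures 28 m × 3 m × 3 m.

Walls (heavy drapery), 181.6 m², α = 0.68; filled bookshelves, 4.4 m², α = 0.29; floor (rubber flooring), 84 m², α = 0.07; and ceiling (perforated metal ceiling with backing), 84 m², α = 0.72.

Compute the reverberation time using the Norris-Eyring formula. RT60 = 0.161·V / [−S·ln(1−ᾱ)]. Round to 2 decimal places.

0.15 s

S = Σ Sᵢ = 354.0 m².
Absorption A = 181.6·0.68 + 4.4·0.29 + 84·0.07 + 84·0.72 = 191.124 sabins.
Mean coefficient ᾱ = A/S = 0.5399.
−S·ln(1−ᾱ) = −354.0 × ln(1 − 0.5399) = 274.814.
V = 28 × 3 × 3 = 252 m³.
T = 0.161·V/[−S·ln(1−ᾱ)] = 0.161·252/274.814 = 0.15 s.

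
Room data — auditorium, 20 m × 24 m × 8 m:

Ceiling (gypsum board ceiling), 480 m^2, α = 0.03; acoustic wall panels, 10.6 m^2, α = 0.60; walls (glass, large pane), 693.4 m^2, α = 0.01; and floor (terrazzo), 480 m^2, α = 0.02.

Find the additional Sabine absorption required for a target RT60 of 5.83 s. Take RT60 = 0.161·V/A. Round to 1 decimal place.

A₁ = Σ Sᵢαᵢ = 480·0.03 + 10.6·0.60 + 693.4·0.01 + 480·0.02 = 37.294 sabins.
Target A₂ = 0.161·3840/5.83 = 106.045 sabins (V = 3840 m³).
ΔA = A₂ − A₁ = 106.045 − 37.294 = 68.8 sabins.

68.8 sabins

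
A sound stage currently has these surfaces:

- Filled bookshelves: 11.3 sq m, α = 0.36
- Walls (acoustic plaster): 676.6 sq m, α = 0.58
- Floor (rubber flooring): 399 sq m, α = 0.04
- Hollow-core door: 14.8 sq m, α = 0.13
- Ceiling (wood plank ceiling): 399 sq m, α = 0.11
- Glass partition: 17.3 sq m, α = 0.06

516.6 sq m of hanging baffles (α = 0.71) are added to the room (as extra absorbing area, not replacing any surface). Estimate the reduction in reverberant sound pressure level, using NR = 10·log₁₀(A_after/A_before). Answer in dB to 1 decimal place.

2.5 dB

Equivalent absorption area: A_before = 11.3·0.36 + 676.6·0.58 + 399·0.04 + 14.8·0.13 + 399·0.11 + 17.3·0.06 = 459.308 sq m.
Treatment contributes 516.6·0.71 = 366.786 sabins.
A_after = 459.308 + 366.786 = 826.094 sabins.
NR = 10·log₁₀(826.094/459.308) = 2.5 dB.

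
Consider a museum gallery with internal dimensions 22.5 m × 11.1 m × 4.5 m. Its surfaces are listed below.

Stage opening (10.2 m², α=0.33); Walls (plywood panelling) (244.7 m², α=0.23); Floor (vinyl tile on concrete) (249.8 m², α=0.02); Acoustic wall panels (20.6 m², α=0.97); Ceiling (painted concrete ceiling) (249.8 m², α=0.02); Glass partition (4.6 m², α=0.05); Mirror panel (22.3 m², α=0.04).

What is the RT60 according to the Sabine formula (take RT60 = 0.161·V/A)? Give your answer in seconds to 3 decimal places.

Summing Sᵢαᵢ: 3.366 + 56.281 + 4.996 + 19.982 + 4.996 + 0.230 + 0.892 → A = 90.743 sabins.
V = 22.5·11.1·4.5 = 1123.875 m³.
Sabine: RT60 = 0.161 × 1123.875 / 90.743 = 1.994 s.

1.994 s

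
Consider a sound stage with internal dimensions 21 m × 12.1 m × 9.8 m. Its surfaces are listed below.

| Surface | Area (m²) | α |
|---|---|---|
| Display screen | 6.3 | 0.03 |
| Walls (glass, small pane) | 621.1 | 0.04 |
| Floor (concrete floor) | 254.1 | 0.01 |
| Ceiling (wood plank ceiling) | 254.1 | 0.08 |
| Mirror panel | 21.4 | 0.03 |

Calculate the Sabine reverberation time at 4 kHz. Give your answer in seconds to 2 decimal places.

8.26 seconds

Summing Sᵢαᵢ: 0.189 + 24.844 + 2.541 + 20.328 + 0.642 → A = 48.544 sabins.
V = 21·12.1·9.8 = 2490.18 m³.
Sabine: RT60 = 0.161 × 2490.18 / 48.544 = 8.26 s.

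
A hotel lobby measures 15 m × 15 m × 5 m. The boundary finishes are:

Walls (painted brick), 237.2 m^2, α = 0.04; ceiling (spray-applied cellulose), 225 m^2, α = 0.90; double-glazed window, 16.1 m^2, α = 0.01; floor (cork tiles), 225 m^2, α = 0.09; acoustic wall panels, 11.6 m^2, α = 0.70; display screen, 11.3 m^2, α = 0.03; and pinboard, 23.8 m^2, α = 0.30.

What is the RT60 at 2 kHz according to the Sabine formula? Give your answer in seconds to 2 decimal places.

0.73 s

A = Σ Sᵢαᵢ = 237.2*0.04 + 225*0.90 + 16.1*0.01 + 225*0.09 + 11.6*0.70 + 11.3*0.03 + 23.8*0.30 = 247.998 sabins.
V = 15·15·5 = 1125 m³.
T = 0.161 V/A = 0.161·1125/247.998 = 0.73 s.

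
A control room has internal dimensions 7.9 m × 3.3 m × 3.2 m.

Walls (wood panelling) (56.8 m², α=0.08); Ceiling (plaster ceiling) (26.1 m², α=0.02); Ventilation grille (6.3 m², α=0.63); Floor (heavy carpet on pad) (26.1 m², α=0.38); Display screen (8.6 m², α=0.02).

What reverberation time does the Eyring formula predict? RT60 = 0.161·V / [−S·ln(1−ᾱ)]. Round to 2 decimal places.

0.65 sec

Total surface area S = 56.8 + 26.1 + 6.3 + 26.1 + 8.6 = 123.9 m².
Σ(Sᵢαᵢ) = 56.8·0.08 + 26.1·0.02 + 6.3·0.63 + 26.1·0.38 + 8.6·0.02 = 19.125.
ᾱ = 19.125 / 123.9 = 0.1544.
−S·ln(1−ᾱ) = −123.9 × ln(1 − 0.1544) = 20.779.
V = 7.9 × 3.3 × 3.2 = 83.424 m³.
T = 0.161·V/[−S·ln(1−ᾱ)] = 0.161·83.424/20.779 = 0.65 s.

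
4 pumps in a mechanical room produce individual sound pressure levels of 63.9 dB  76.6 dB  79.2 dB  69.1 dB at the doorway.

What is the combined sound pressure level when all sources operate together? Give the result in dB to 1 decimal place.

81.4 dB

Σ 10^(Lᵢ/10) = 1.395e+08.
L_total = 10·log₁₀(1.395e+08) = 81.4 dB.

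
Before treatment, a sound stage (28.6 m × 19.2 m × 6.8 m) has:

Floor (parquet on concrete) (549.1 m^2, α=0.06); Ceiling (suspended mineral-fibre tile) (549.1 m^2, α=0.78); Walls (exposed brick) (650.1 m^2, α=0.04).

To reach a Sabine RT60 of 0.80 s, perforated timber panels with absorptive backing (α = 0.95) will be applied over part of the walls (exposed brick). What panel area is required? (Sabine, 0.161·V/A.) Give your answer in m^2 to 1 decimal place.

290.4

A₁ = Σ Sᵢαᵢ = 549.1×0.06 + 549.1×0.78 + 650.1×0.04 = 487.248 sabins.
Required A₂ = 0.161·3734.016/0.80 = 751.471 sabins.
Absorption to add: 751.471 − 487.248 = 264.223 sabins.
Each m^2 of panel replacing the walls (exposed brick) adds (0.95 − 0.04) = 0.91 sabins.
Area = ΔA/Δα = 264.223/0.91 = 290.4 m^2.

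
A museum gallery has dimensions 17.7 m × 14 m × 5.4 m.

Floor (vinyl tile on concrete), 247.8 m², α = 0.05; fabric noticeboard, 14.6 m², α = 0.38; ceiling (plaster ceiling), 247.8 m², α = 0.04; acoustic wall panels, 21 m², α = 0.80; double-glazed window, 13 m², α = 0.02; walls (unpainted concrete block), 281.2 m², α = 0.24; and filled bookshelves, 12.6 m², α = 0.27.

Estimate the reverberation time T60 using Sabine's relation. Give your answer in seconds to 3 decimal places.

A = Σ Sᵢαᵢ = 247.8·0.05 + 14.6·0.38 + 247.8·0.04 + 21·0.80 + 13·0.02 + 281.2·0.24 + 12.6·0.27 = 115.800 sabins.
Room volume: 1338.12 m³.
T = 0.161 V/A = 0.161·1338.12/115.800 = 1.860 s.

1.860 s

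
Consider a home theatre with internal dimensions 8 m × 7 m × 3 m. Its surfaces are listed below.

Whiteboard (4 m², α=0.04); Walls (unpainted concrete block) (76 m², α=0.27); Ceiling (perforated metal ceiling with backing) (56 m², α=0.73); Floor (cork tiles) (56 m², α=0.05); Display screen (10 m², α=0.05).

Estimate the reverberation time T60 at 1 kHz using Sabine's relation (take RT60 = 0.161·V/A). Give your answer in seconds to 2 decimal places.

A = Σ Sᵢαᵢ = 4*0.04 + 76*0.27 + 56*0.73 + 56*0.05 + 10*0.05 = 64.860 sabins.
Room volume: 168 m³.
RT60 = 0.161 · V / A = 0.161 × 168 / 64.860 = 0.42 s.

0.42 seconds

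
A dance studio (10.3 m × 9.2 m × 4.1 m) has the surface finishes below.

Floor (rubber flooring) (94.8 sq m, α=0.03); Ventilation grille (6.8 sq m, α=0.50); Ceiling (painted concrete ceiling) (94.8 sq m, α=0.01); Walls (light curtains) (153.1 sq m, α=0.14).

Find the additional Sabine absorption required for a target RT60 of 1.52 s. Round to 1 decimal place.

12.5 sabins

Total absorption A₁ = 94.8·0.03 + 6.8·0.50 + 94.8·0.01 + 153.1·0.14
  = 2.844 + 3.400 + 0.948 + 21.434 = 28.626 sq m sabins.
For T = 1.52 s, need A₂ = 0.161·V/T = 0.161·388.516/1.52 = 41.152 sabins.
Additional absorption ΔA = 41.152 − 28.626 = 12.5 sabins.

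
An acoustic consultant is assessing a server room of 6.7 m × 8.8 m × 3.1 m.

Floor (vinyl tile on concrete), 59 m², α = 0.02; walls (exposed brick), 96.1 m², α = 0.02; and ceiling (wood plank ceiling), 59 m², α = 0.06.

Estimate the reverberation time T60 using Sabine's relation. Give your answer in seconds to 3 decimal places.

Total absorption A = 59·0.02 + 96.1·0.02 + 59·0.06
  = 1.180 + 1.922 + 3.540 = 6.642 m² sabins.
V = 6.7·8.8·3.1 = 182.776 m³.
RT60 = 0.161 · V / A = 0.161 × 182.776 / 6.642 = 4.430 s.

4.430 seconds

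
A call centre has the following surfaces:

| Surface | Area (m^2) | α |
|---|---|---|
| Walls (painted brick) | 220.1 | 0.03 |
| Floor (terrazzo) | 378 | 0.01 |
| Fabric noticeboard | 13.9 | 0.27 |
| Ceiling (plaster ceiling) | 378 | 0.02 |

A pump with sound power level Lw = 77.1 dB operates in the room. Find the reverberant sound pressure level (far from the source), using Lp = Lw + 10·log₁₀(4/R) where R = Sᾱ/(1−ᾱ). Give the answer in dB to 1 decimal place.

69.7 dB

Σ(Sᵢαᵢ) = 220.1·0.03 + 378·0.01 + 13.9·0.27 + 378·0.02 = 21.696; total area S = 990.0 m^2.
ᾱ = 0.0219, so room constant R = A/(1−ᾱ) = 22.182 m^2.
Lp = 77.1 + 10·log₁₀(4/22.182) = 77.1 + (-7.44) = 69.7 dB.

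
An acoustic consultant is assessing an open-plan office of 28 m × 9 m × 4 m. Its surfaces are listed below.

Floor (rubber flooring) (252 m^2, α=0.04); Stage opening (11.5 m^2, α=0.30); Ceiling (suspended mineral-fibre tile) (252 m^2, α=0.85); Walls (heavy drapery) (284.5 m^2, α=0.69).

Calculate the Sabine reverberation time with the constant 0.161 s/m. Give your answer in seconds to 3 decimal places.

Summing Sᵢαᵢ: 10.080 + 3.450 + 214.200 + 196.305 → A = 424.035 sabins.
Volume V = 28 × 9 × 4 = 1008 m³.
Sabine: RT60 = 0.161 × 1008 / 424.035 = 0.383 s.

0.383 sec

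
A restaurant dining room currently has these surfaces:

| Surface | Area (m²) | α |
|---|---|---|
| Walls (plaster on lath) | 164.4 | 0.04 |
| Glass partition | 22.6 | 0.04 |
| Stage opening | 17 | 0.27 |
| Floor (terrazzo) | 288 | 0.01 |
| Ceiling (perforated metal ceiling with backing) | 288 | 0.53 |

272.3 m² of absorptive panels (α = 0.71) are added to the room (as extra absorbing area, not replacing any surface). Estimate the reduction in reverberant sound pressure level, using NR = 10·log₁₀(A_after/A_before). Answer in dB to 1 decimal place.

Summing Sᵢαᵢ: 6.576 + 0.904 + 4.590 + 2.880 + 152.640 → A_before = 167.590 sabins.
Treatment contributes 272.3·0.71 = 193.333 sabins.
A_after = 167.590 + 193.333 = 360.923 sabins.
NR = 10·log₁₀(360.923/167.590) = 3.3 dB.

3.3 dB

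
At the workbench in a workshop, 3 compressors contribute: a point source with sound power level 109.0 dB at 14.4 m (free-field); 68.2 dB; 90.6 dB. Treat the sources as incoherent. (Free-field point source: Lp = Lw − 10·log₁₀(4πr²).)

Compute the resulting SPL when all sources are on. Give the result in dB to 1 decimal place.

Source at 14.4 m: Lp = 109.0 − 10·log₁₀(4π·14.4²) = 109.0 − 10·log₁₀(2605.763) = 74.8 dB.
Σ 10^(Lᵢ/10) = 1.185e+09.
Combined level = 10 log₁₀(1.185e+09) = 90.7 dB.

90.7 dB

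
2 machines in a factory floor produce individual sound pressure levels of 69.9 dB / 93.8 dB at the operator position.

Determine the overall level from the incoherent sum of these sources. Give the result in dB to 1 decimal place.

Σ 10^(Lᵢ/10) = 2.409e+09.
Combined level = 10 log₁₀(2.409e+09) = 93.8 dB.

93.8 dB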